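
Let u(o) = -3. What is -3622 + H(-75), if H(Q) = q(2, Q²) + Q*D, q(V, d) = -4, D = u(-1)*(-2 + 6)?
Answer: -2726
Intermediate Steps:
D = -12 (D = -3*(-2 + 6) = -3*4 = -12)
H(Q) = -4 - 12*Q (H(Q) = -4 + Q*(-12) = -4 - 12*Q)
-3622 + H(-75) = -3622 + (-4 - 12*(-75)) = -3622 + (-4 + 900) = -3622 + 896 = -2726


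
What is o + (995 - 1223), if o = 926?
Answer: 698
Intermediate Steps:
o + (995 - 1223) = 926 + (995 - 1223) = 926 - 228 = 698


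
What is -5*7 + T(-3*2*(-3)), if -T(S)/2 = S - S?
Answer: -35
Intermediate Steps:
T(S) = 0 (T(S) = -2*(S - S) = -2*0 = 0)
-5*7 + T(-3*2*(-3)) = -5*7 + 0 = -35 + 0 = -35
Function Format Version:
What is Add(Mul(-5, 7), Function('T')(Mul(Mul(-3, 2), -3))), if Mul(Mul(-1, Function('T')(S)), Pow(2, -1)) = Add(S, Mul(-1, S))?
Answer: -35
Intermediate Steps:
Function('T')(S) = 0 (Function('T')(S) = Mul(-2, Add(S, Mul(-1, S))) = Mul(-2, 0) = 0)
Add(Mul(-5, 7), Function('T')(Mul(Mul(-3, 2), -3))) = Add(Mul(-5, 7), 0) = Add(-35, 0) = -35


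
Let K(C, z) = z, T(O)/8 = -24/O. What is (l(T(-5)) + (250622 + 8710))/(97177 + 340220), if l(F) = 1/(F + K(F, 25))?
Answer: 82208249/138654849 ≈ 0.59290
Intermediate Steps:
T(O) = -192/O (T(O) = 8*(-24/O) = -192/O)
l(F) = 1/(25 + F) (l(F) = 1/(F + 25) = 1/(25 + F))
(l(T(-5)) + (250622 + 8710))/(97177 + 340220) = (1/(25 - 192/(-5)) + (250622 + 8710))/(97177 + 340220) = (1/(25 - 192*(-1/5)) + 259332)/437397 = (1/(25 + 192/5) + 259332)*(1/437397) = (1/(317/5) + 259332)*(1/437397) = (5/317 + 259332)*(1/437397) = (82208249/317)*(1/437397) = 82208249/138654849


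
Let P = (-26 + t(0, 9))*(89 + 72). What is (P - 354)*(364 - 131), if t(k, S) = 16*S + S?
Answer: 4681669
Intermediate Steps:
t(k, S) = 17*S
P = 20447 (P = (-26 + 17*9)*(89 + 72) = (-26 + 153)*161 = 127*161 = 20447)
(P - 354)*(364 - 131) = (20447 - 354)*(364 - 131) = 20093*233 = 4681669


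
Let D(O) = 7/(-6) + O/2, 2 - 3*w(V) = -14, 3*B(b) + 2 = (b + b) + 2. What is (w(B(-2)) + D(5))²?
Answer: 400/9 ≈ 44.444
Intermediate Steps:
B(b) = 2*b/3 (B(b) = -⅔ + ((b + b) + 2)/3 = -⅔ + (2*b + 2)/3 = -⅔ + (2 + 2*b)/3 = -⅔ + (⅔ + 2*b/3) = 2*b/3)
w(V) = 16/3 (w(V) = ⅔ - ⅓*(-14) = ⅔ + 14/3 = 16/3)
D(O) = -7/6 + O/2 (D(O) = 7*(-⅙) + O*(½) = -7/6 + O/2)
(w(B(-2)) + D(5))² = (16/3 + (-7/6 + (½)*5))² = (16/3 + (-7/6 + 5/2))² = (16/3 + 4/3)² = (20/3)² = 400/9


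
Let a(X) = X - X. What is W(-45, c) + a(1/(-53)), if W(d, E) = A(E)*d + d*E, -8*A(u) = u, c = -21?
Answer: 6615/8 ≈ 826.88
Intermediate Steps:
A(u) = -u/8
W(d, E) = 7*E*d/8 (W(d, E) = (-E/8)*d + d*E = -E*d/8 + E*d = 7*E*d/8)
a(X) = 0
W(-45, c) + a(1/(-53)) = (7/8)*(-21)*(-45) + 0 = 6615/8 + 0 = 6615/8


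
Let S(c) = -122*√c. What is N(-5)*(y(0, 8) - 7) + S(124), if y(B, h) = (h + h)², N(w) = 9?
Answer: 2241 - 244*√31 ≈ 882.47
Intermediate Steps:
y(B, h) = 4*h² (y(B, h) = (2*h)² = 4*h²)
N(-5)*(y(0, 8) - 7) + S(124) = 9*(4*8² - 7) - 244*√31 = 9*(4*64 - 7) - 244*√31 = 9*(256 - 7) - 244*√31 = 9*249 - 244*√31 = 2241 - 244*√31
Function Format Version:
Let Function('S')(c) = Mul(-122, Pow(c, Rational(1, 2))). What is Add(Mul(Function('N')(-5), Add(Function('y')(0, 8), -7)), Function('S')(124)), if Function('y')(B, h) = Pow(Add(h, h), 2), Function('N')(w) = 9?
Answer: Add(2241, Mul(-244, Pow(31, Rational(1, 2)))) ≈ 882.47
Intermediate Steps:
Function('y')(B, h) = Mul(4, Pow(h, 2)) (Function('y')(B, h) = Pow(Mul(2, h), 2) = Mul(4, Pow(h, 2)))
Add(Mul(Function('N')(-5), Add(Function('y')(0, 8), -7)), Function('S')(124)) = Add(Mul(9, Add(Mul(4, Pow(8, 2)), -7)), Mul(-122, Pow(124, Rational(1, 2)))) = Add(Mul(9, Add(Mul(4, 64), -7)), Mul(-122, Mul(2, Pow(31, Rational(1, 2))))) = Add(Mul(9, Add(256, -7)), Mul(-244, Pow(31, Rational(1, 2)))) = Add(Mul(9, 249), Mul(-244, Pow(31, Rational(1, 2)))) = Add(2241, Mul(-244, Pow(31, Rational(1, 2))))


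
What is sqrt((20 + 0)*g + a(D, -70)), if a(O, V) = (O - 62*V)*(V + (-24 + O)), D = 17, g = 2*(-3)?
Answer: I*sqrt(335609) ≈ 579.32*I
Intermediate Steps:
g = -6
a(O, V) = (O - 62*V)*(-24 + O + V)
sqrt((20 + 0)*g + a(D, -70)) = sqrt((20 + 0)*(-6) + (17**2 - 62*(-70)**2 - 24*17 + 1488*(-70) - 61*17*(-70))) = sqrt(20*(-6) + (289 - 62*4900 - 408 - 104160 + 72590)) = sqrt(-120 + (289 - 303800 - 408 - 104160 + 72590)) = sqrt(-120 - 335489) = sqrt(-335609) = I*sqrt(335609)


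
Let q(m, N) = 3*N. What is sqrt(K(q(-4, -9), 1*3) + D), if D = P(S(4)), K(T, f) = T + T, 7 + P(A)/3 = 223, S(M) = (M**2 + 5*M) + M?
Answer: 3*sqrt(66) ≈ 24.372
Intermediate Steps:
S(M) = M**2 + 6*M
P(A) = 648 (P(A) = -21 + 3*223 = -21 + 669 = 648)
K(T, f) = 2*T
D = 648
sqrt(K(q(-4, -9), 1*3) + D) = sqrt(2*(3*(-9)) + 648) = sqrt(2*(-27) + 648) = sqrt(-54 + 648) = sqrt(594) = 3*sqrt(66)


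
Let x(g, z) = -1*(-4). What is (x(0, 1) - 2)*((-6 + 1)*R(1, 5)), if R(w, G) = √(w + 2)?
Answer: -10*√3 ≈ -17.320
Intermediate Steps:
x(g, z) = 4
R(w, G) = √(2 + w)
(x(0, 1) - 2)*((-6 + 1)*R(1, 5)) = (4 - 2)*((-6 + 1)*√(2 + 1)) = 2*(-5*√3) = -10*√3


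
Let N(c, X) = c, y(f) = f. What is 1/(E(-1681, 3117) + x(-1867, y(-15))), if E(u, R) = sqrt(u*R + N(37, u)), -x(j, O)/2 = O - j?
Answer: -463/2369907 - I*sqrt(1309910)/9479628 ≈ -0.00019537 - 0.00012073*I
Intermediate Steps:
x(j, O) = -2*O + 2*j (x(j, O) = -2*(O - j) = -2*O + 2*j)
E(u, R) = sqrt(37 + R*u) (E(u, R) = sqrt(u*R + 37) = sqrt(R*u + 37) = sqrt(37 + R*u))
1/(E(-1681, 3117) + x(-1867, y(-15))) = 1/(sqrt(37 + 3117*(-1681)) + (-2*(-15) + 2*(-1867))) = 1/(sqrt(37 - 5239677) + (30 - 3734)) = 1/(sqrt(-5239640) - 3704) = 1/(2*I*sqrt(1309910) - 3704) = 1/(-3704 + 2*I*sqrt(1309910))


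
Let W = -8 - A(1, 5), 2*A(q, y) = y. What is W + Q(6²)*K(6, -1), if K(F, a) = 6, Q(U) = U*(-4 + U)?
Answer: 13803/2 ≈ 6901.5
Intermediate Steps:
A(q, y) = y/2
W = -21/2 (W = -8 - 5/2 = -21/2 ≈ -10.500)
W + Q(6²)*K(6, -1) = -21/2 + (6²*(-4 + 6²))*6 = -21/2 + (36*(-4 + 36))*6 = -21/2 + (36*32)*6 = -21/2 + 1152*6 = -21/2 + 6912 = 13803/2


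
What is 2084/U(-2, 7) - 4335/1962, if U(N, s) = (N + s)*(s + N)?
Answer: 1326811/16350 ≈ 81.151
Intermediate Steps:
U(N, s) = (N + s)² (U(N, s) = (N + s)*(N + s) = (N + s)²)
2084/U(-2, 7) - 4335/1962 = 2084/((-2 + 7)²) - 4335/1962 = 2084/(5²) - 4335*1/1962 = 2084/25 - 1445/654 = 1326811/16350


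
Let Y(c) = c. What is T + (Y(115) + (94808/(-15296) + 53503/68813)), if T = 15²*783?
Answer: 23193842483113/131570456 ≈ 1.7628e+5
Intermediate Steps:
T = 176175 (T = 225*783 = 176175)
T + (Y(115) + (94808/(-15296) + 53503/68813)) = 176175 + (115 + (94808/(-15296) + 53503/68813)) = 176175 + (115 + (94808*(-1/15296) + 53503*(1/68813))) = 176175 + (115 + (-11851/1912 + 53503/68813)) = 176175 + (115 - 713205127/131570456) = 176175 + 14417397313/131570456 = 23193842483113/131570456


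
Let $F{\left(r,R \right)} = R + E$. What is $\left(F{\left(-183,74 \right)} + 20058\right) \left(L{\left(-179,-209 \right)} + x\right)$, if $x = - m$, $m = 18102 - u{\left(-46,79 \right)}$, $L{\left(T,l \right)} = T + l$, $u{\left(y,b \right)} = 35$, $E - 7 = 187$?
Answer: $-375116330$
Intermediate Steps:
$E = 194$ ($E = 7 + 187 = 194$)
$m = 18067$ ($m = 18102 - 35 = 18067$)
$F{\left(r,R \right)} = 194 + R$ ($F{\left(r,R \right)} = R + 194 = 194 + R$)
$x = -18067$ ($x = \left(-1\right) 18067 = -18067$)
$\left(F{\left(-183,74 \right)} + 20058\right) \left(L{\left(-179,-209 \right)} + x\right) = \left(\left(194 + 74\right) + 20058\right) \left(\left(-179 - 209\right) - 18067\right) = \left(268 + 20058\right) \left(-388 - 18067\right) = 20326 \left(-18455\right) = -375116330$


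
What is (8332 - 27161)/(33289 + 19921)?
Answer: -18829/53210 ≈ -0.35386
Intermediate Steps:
(8332 - 27161)/(33289 + 19921) = -18829/53210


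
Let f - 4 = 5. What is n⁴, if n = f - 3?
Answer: 1296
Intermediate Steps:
f = 9 (f = 4 + 5 = 9)
n = 6 (n = 9 - 3 = 6)
n⁴ = 6⁴ = 1296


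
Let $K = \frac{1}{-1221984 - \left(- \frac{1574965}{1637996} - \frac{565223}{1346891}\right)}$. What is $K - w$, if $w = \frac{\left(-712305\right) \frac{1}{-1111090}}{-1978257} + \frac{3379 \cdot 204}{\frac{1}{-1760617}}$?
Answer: $\frac{479439992185648588358629049799188275199899}{395049036984166105398399961542} \approx 1.2136 \cdot 10^{12}$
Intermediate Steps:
$w = - \frac{177837744305019396505911}{146534771342}$ ($w = \left(-712305\right) \left(- \frac{1}{1111090}\right) \left(- \frac{1}{1978257}\right) + \frac{689316}{- \frac{1}{1760617}} = \frac{142461}{222218} \left(- \frac{1}{1978257}\right) + 689316 \left(-1760617\right) = - \frac{47487}{146534771342} - 1213621467972 = - \frac{177837744305019396505911}{146534771342} \approx -1.2136 \cdot 10^{12}$)
$K = - \frac{2206202070436}{2695940583700468101}$ ($K = \frac{1}{-1221984 - - \frac{3047139196923}{2206202070436}} = \frac{1}{-1221984 + \left(\frac{1574965}{1637996} + \frac{565223}{1346891}\right)} = \frac{1}{-1221984 + \frac{3047139196923}{2206202070436}} = \frac{1}{- \frac{2695940583700468101}{2206202070436}} = - \frac{2206202070436}{2695940583700468101} \approx -8.1834 \cdot 10^{-7}$)
$K - w = - \frac{2206202070436}{2695940583700468101} - - \frac{177837744305019396505911}{146534771342} = - \frac{2206202070436}{2695940583700468101} + \frac{177837744305019396505911}{146534771342} = \frac{479439992185648588358629049799188275199899}{395049036984166105398399961542}$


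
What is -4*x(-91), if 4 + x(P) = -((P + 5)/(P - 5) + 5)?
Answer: 475/12 ≈ 39.583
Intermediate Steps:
x(P) = -9 - (5 + P)/(-5 + P) (x(P) = -4 - ((P + 5)/(P - 5) + 5) = -4 - ((5 + P)/(-5 + P) + 5) = -4 - (5 + (5 + P)/(-5 + P)) = -4 + (-5 - (5 + P)/(-5 + P)) = -9 - (5 + P)/(-5 + P))
-4*x(-91) = -40*(4 - 1*(-91))/(-5 - 91) = -40*(4 + 91)/(-96) = -40*(-1)*95/96 = -4*(-475/48) = 475/12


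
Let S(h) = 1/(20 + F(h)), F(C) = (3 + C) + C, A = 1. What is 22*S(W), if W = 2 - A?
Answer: 22/25 ≈ 0.88000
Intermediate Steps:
W = 1 (W = 2 - 1*1 = 2 - 1 = 1)
F(C) = 3 + 2*C
S(h) = 1/(23 + 2*h) (S(h) = 1/(20 + (3 + 2*h)) = 1/(23 + 2*h))
22*S(W) = 22/(23 + 2*1) = 22/(23 + 2) = 22/25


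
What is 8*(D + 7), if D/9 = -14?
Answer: -952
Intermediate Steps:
D = -126 (D = 9*(-14) = -126)
8*(D + 7) = 8*(-126 + 7) = 8*(-119) = -952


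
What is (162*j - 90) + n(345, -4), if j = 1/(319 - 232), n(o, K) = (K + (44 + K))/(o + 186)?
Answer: -150688/1711 ≈ -88.070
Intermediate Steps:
n(o, K) = (44 + 2*K)/(186 + o)
j = 1/87 ≈ 0.011494
(162*j - 90) + n(345, -4) = (162*(1/87) - 90) + 2*(22 - 4)/(186 + 345) = (54/29 - 90) + 2*18/531 = -2556/29 + 2*(1/531)*18 = -2556/29 + 4/59 = -150688/1711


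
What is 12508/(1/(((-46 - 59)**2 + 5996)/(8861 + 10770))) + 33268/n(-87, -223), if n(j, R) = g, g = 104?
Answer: 5698636395/510406 ≈ 11165.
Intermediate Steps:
n(j, R) = 104
12508/(1/(((-46 - 59)**2 + 5996)/(8861 + 10770))) + 33268/n(-87, -223) = 12508/(1/(((-46 - 59)**2 + 5996)/(8861 + 10770))) + 33268/104 = 12508/(1/(((-105)**2 + 5996)/19631)) + 33268*(1/104) = 12508/(1/((11025 + 5996)*(1/19631))) + 8317/26 = 12508/(1/(17021*(1/19631))) + 8317/26 = 12508/(1/(17021/19631)) + 8317/26 = 12508/(19631/17021) + 8317/26 = 12508*(17021/19631) + 8317/26 = 212898668/19631 + 8317/26 = 5698636395/510406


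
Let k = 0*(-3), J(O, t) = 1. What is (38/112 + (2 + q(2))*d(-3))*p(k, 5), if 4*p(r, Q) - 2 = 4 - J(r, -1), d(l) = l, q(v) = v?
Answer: -3265/224 ≈ -14.576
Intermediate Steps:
k = 0
p(r, Q) = 5/4 (p(r, Q) = ½ + (4 - 1*1)/4 = ½ + (4 - 1)/4 = ½ + (¼)*3 = ½ + ¾ = 5/4)
(38/112 + (2 + q(2))*d(-3))*p(k, 5) = (38/112 + (2 + 2)*(-3))*(5/4) = (38*(1/112) + 4*(-3))*(5/4) = (19/56 - 12)*(5/4) = -653/56*5/4 = -3265/224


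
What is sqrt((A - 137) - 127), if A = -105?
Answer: 3*I*sqrt(41) ≈ 19.209*I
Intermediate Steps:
sqrt((A - 137) - 127) = sqrt((-105 - 137) - 127) = sqrt(-242 - 127) = sqrt(-369) = 3*I*sqrt(41)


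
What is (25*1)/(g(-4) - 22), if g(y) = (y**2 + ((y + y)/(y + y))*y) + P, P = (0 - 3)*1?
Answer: -25/13 ≈ -1.9231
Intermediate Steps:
P = -3 (P = -3*1 = -3)
g(y) = -3 + y + y**2 (g(y) = (y**2 + ((y + y)/(y + y))*y) - 3 = (y**2 + ((2*y)/((2*y)))*y) - 3 = (y**2 + ((2*y)*(1/(2*y)))*y) - 3 = (y**2 + 1*y) - 3 = (y**2 + y) - 3 = (y + y**2) - 3 = -3 + y + y**2)
(25*1)/(g(-4) - 22) = (25*1)/((-3 - 4 + (-4)**2) - 22) = 25/((-3 - 4 + 16) - 22) = 25/(9 - 22) = 25/(-13) = 25*(-1/13) = -25/13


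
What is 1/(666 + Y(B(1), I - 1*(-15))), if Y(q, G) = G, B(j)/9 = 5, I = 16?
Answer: 1/697 ≈ 0.0014347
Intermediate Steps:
B(j) = 45 (B(j) = 9*5 = 45)
1/(666 + Y(B(1), I - 1*(-15))) = 1/(666 + (16 - 1*(-15))) = 1/(666 + (16 + 15)) = 1/(666 + 31) = 1/697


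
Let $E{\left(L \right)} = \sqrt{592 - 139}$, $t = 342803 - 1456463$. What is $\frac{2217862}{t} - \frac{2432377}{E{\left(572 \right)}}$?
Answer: $- \frac{1108931}{556830} - \frac{2432377 \sqrt{453}}{453} \approx -1.1429 \cdot 10^{5}$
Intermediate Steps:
$t = -1113660$ ($t = 342803 - 1456463 = -1113660$)
$E{\left(L \right)} = \sqrt{453}$
$\frac{2217862}{t} - \frac{2432377}{E{\left(572 \right)}} = \frac{2217862}{-1113660} - \frac{2432377}{\sqrt{453}} = 2217862 \left(- \frac{1}{1113660}\right) - 2432377 \frac{\sqrt{453}}{453} = - \frac{1108931}{556830} - \frac{2432377 \sqrt{453}}{453}$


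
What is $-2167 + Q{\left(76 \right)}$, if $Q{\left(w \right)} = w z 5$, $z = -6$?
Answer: $-4447$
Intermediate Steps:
$Q{\left(w \right)} = - 30 w$ ($Q{\left(w \right)} = w \left(-6\right) 5 = - 6 w 5 = - 30 w$)
$-2167 + Q{\left(76 \right)} = -2167 - 2280 = -4447$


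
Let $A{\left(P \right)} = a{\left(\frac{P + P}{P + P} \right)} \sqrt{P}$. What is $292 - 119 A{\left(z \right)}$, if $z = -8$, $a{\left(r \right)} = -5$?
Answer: $292 + 1190 i \sqrt{2} \approx 292.0 + 1682.9 i$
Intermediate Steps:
$A{\left(P \right)} = - 5 \sqrt{P}$
$292 - 119 A{\left(z \right)} = 292 - 119 \left(- 5 \sqrt{-8}\right) = 292 - 119 \left(- 5 \cdot 2 i \sqrt{2}\right) = 292 - 119 \left(- 10 i \sqrt{2}\right) = 292 + 1190 i \sqrt{2}$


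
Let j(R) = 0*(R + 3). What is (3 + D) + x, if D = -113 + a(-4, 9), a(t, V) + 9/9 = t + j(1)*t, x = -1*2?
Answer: -117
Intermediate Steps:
x = -2
j(R) = 0 (j(R) = 0*(3 + R) = 0)
a(t, V) = -1 + t (a(t, V) = -1 + (t + 0*t) = -1 + (t + 0) = -1 + t)
D = -118 (D = -113 + (-1 - 4) = -113 - 5 = -118)
(3 + D) + x = (3 - 118) - 2 = -115 - 2 = -117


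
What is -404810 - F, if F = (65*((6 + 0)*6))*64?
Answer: -554570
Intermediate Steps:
F = 149760 (F = (65*(6*6))*64 = (65*36)*64 = 2340*64 = 149760)
-404810 - F = -404810 - 1*149760 = -404810 - 149760 = -554570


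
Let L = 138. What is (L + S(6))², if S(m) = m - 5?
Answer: 19321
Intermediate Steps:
S(m) = -5 + m
(L + S(6))² = (138 + (-5 + 6))² = (138 + 1)² = 139² = 19321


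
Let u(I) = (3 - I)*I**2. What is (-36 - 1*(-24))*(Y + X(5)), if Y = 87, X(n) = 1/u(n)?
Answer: -26094/25 ≈ -1043.8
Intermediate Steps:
u(I) = I**2*(3 - I)
X(n) = 1/(n**2*(3 - n))
(-36 - 1*(-24))*(Y + X(5)) = (-36 - 1*(-24))*(87 - 1/(5**2*(-3 + 5))) = (-36 + 24)*(87 - 1*1/25/2) = -12*(87 - 1*1/25*1/2) = -12*(87 - 1/50) = -12*4349/50 = -26094/25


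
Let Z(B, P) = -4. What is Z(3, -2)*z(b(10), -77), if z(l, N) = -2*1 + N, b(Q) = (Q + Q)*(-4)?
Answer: 316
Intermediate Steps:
b(Q) = -8*Q (b(Q) = (2*Q)*(-4) = -8*Q)
z(l, N) = -2 + N
Z(3, -2)*z(b(10), -77) = -4*(-2 - 77) = -4*(-79) = 316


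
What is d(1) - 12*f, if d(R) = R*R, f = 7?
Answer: -83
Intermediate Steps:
d(R) = R²
d(1) - 12*f = 1² - 12*7 = 1 - 84 = -83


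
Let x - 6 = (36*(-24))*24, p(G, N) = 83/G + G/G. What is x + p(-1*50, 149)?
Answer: -1036533/50 ≈ -20731.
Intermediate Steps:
p(G, N) = 1 + 83/G (p(G, N) = 83/G + 1 = 1 + 83/G)
x = -20730 (x = 6 + (36*(-24))*24 = 6 - 864*24 = 6 - 20736 = -20730)
x + p(-1*50, 149) = -20730 + (83 - 1*50)/((-1*50)) = -20730 + (83 - 50)/(-50) = -20730 - 1/50*33 = -20730 - 33/50 = -1036533/50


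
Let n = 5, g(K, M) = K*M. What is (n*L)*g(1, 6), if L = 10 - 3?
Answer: 210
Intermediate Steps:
L = 7
(n*L)*g(1, 6) = (5*7)*(1*6) = 35*6 = 210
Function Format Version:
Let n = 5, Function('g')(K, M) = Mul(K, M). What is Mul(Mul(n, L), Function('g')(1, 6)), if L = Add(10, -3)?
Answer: 210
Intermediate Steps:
L = 7
Mul(Mul(n, L), Function('g')(1, 6)) = Mul(Mul(5, 7), Mul(1, 6)) = Mul(35, 6) = 210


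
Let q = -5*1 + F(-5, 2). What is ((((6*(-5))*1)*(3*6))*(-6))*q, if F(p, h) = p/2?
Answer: -24300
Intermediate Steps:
F(p, h) = p/2 (F(p, h) = p*(½) = p/2)
q = -15/2 (q = -5*1 + (½)*(-5) = -5 - 5/2 = -15/2 ≈ -7.5000)
((((6*(-5))*1)*(3*6))*(-6))*q = ((((6*(-5))*1)*(3*6))*(-6))*(-15/2) = ((-30*1*18)*(-6))*(-15/2) = (-30*18*(-6))*(-15/2) = -540*(-6)*(-15/2) = 3240*(-15/2) = -24300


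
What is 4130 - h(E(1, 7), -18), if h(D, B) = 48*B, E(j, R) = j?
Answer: 4994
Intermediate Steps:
4130 - h(E(1, 7), -18) = 4130 - 48*(-18) = 4130 - 1*(-864) = 4130 + 864 = 4994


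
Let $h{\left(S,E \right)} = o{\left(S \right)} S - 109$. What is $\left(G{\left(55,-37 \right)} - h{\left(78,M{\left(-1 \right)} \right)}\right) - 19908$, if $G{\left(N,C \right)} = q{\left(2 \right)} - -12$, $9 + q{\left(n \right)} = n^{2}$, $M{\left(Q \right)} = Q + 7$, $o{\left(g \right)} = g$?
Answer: $-25876$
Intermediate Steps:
$M{\left(Q \right)} = 7 + Q$
$q{\left(n \right)} = -9 + n^{2}$
$h{\left(S,E \right)} = -109 + S^{2}$ ($h{\left(S,E \right)} = S S - 109 = S^{2} - 109 = -109 + S^{2}$)
$G{\left(N,C \right)} = 7$ ($G{\left(N,C \right)} = \left(-9 + 2^{2}\right) - -12 = \left(-9 + 4\right) + 12 = -5 + 12 = 7$)
$\left(G{\left(55,-37 \right)} - h{\left(78,M{\left(-1 \right)} \right)}\right) - 19908 = \left(7 - \left(-109 + 78^{2}\right)\right) - 19908 = \left(7 - \left(-109 + 6084\right)\right) - 19908 = \left(7 - 5975\right) - 19908 = -5968 - 19908 = -25876$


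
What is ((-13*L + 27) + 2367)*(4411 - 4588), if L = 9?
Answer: -403029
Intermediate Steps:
((-13*L + 27) + 2367)*(4411 - 4588) = ((-13*9 + 27) + 2367)*(4411 - 4588) = ((-117 + 27) + 2367)*(-177) = (-90 + 2367)*(-177) = 2277*(-177) = -403029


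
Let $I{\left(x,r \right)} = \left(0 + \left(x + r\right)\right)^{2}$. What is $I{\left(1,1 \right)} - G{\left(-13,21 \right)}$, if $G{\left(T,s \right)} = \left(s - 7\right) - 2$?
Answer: $-8$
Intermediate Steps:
$G{\left(T,s \right)} = -9 + s$ ($G{\left(T,s \right)} = \left(-7 + s\right) - 2 = -9 + s$)
$I{\left(x,r \right)} = \left(r + x\right)^{2}$ ($I{\left(x,r \right)} = \left(0 + \left(r + x\right)\right)^{2} = \left(r + x\right)^{2}$)
$I{\left(1,1 \right)} - G{\left(-13,21 \right)} = \left(1 + 1\right)^{2} - \left(-9 + 21\right) = 2^{2} - 12 = 4 - 12 = -8$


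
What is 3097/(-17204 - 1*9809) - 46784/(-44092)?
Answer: 281805817/297764299 ≈ 0.94641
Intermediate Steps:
3097/(-17204 - 1*9809) - 46784/(-44092) = 3097/(-17204 - 9809) - 46784*(-1/44092) = 3097/(-27013) + 11696/11023 = 3097*(-1/27013) + 11696/11023 = -3097/27013 + 11696/11023 = 281805817/297764299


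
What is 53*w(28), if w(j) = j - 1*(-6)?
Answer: 1802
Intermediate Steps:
w(j) = 6 + j (w(j) = j + 6 = 6 + j)
53*w(28) = 53*(6 + 28) = 53*34 = 1802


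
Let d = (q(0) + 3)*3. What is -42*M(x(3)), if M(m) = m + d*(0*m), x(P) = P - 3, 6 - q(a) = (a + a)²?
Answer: 0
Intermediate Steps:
q(a) = 6 - 4*a² (q(a) = 6 - (a + a)² = 6 - (2*a)² = 6 - 4*a²)
d = 27 (d = ((6 - 4*0²) + 3)*3 = ((6 - 4*0) + 3)*3 = ((6 + 0) + 3)*3 = (6 + 3)*3 = 9*3 = 27)
x(P) = -3 + P
M(m) = m (M(m) = m + 27*(0*m) = m + 27*0 = m + 0 = m)
-42*M(x(3)) = -42*(-3 + 3) = -42*0 = 0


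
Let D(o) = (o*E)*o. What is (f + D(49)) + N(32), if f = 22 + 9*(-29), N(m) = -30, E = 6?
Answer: 14137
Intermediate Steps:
f = -239 (f = 22 - 261 = -239)
D(o) = 6*o² (D(o) = (o*6)*o = (6*o)*o = 6*o²)
(f + D(49)) + N(32) = (-239 + 6*49²) - 30 = (-239 + 6*2401) - 30 = (-239 + 14406) - 30 = 14167 - 30 = 14137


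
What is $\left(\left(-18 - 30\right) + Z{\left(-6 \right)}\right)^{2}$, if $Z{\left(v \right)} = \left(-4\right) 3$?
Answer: $3600$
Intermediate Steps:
$Z{\left(v \right)} = -12$
$\left(\left(-18 - 30\right) + Z{\left(-6 \right)}\right)^{2} = \left(\left(-18 - 30\right) - 12\right)^{2} = \left(-48 - 12\right)^{2} = \left(-60\right)^{2} = 3600$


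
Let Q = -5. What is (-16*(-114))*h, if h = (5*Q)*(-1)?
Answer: 45600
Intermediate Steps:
h = 25 (h = (5*(-5))*(-1) = -25*(-1) = 25)
(-16*(-114))*h = -16*(-114)*25 = 1824*25 = 45600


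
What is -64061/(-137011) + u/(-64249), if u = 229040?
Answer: -27265144251/8802819739 ≈ -3.0973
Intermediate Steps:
-64061/(-137011) + u/(-64249) = -64061/(-137011) + 229040/(-64249) = -64061*(-1/137011) + 229040*(-1/64249) = 64061/137011 - 229040/64249 = -27265144251/8802819739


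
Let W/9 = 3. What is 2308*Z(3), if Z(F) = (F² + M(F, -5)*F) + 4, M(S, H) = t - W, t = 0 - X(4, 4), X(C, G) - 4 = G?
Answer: -212336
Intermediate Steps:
W = 27 (W = 9*3 = 27)
X(C, G) = 4 + G
t = -8 (t = 0 - (4 + 4) = 0 - 1*8 = 0 - 8 = -8)
M(S, H) = -35 (M(S, H) = -8 - 1*27 = -8 - 27 = -35)
Z(F) = 4 + F² - 35*F (Z(F) = (F² - 35*F) + 4 = 4 + F² - 35*F)
2308*Z(3) = 2308*(4 + 3² - 35*3) = 2308*(4 + 9 - 105) = 2308*(-92) = -212336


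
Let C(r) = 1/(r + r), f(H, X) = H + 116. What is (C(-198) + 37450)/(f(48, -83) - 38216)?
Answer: -14830199/15068592 ≈ -0.98418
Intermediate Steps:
f(H, X) = 116 + H
C(r) = 1/(2*r)
(C(-198) + 37450)/(f(48, -83) - 38216) = ((½)/(-198) + 37450)/((116 + 48) - 38216) = ((½)*(-1/198) + 37450)/(164 - 38216) = (-1/396 + 37450)/(-38052) = (14830199/396)*(-1/38052) = -14830199/15068592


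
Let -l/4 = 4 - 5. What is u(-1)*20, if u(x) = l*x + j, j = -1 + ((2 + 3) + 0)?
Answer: 0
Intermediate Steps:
l = 4 (l = -4*(4 - 5) = -4*(-1) = 4)
j = 4 (j = -1 + (5 + 0) = -1 + 5 = 4)
u(x) = 4 + 4*x (u(x) = 4*x + 4 = 4 + 4*x)
u(-1)*20 = (4 + 4*(-1))*20 = (4 - 4)*20 = 0*20 = 0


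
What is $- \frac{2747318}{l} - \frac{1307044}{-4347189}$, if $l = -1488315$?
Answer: $\frac{4629467926654}{2156662198845} \approx 2.1466$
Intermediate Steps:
$- \frac{2747318}{l} - \frac{1307044}{-4347189} = - \frac{2747318}{-1488315} - \frac{1307044}{-4347189} = \left(-2747318\right) \left(- \frac{1}{1488315}\right) - - \frac{1307044}{4347189} = \frac{2747318}{1488315} + \frac{1307044}{4347189} = \frac{4629467926654}{2156662198845}$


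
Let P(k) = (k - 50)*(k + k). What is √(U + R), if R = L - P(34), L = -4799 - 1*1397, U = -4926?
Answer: I*√10034 ≈ 100.17*I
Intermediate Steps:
L = -6196 (L = -4799 - 1397 = -6196)
P(k) = 2*k*(-50 + k) (P(k) = (-50 + k)*(2*k) = 2*k*(-50 + k))
R = -5108 (R = -6196 - 2*34*(-50 + 34) = -6196 - 2*34*(-16) = -6196 - 1*(-1088) = -6196 + 1088 = -5108)
√(U + R) = √(-4926 - 5108) = √(-10034) = I*√10034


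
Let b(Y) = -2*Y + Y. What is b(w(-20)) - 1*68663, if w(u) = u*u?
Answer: -69063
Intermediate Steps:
w(u) = u²
b(Y) = -Y
b(w(-20)) - 1*68663 = -1*(-20)² - 1*68663 = -1*400 - 68663 = -400 - 68663 = -69063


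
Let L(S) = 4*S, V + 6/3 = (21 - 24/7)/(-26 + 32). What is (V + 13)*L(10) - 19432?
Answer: -132124/7 ≈ -18875.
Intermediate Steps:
V = 13/14 (V = -2 + (21 - 24/7)/(-26 + 32) = -2 + (21 - 24*⅐)/6 = -2 + (21 - 24/7)*(⅙) = -2 + (123/7)*(⅙) = -2 + 41/14 = 13/14 ≈ 0.92857)
(V + 13)*L(10) - 19432 = (13/14 + 13)*(4*10) - 19432 = (195/14)*40 - 19432 = 3900/7 - 19432 = -132124/7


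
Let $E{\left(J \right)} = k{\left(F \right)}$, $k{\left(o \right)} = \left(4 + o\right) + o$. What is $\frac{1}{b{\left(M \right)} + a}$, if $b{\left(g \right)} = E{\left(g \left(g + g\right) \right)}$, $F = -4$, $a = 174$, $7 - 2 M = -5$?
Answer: $\frac{1}{170} \approx 0.0058824$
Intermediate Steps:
$M = 6$ ($M = \frac{7}{2} - - \frac{5}{2} = \frac{7}{2} + \frac{5}{2} = 6$)
$k{\left(o \right)} = 4 + 2 o$
$E{\left(J \right)} = -4$ ($E{\left(J \right)} = 4 + 2 \left(-4\right) = 4 - 8 = -4$)
$b{\left(g \right)} = -4$
$\frac{1}{b{\left(M \right)} + a} = \frac{1}{-4 + 174} = \frac{1}{170}$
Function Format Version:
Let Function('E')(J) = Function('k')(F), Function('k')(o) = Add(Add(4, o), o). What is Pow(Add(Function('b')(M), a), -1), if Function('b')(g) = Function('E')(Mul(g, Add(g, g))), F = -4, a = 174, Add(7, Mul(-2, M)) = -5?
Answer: Rational(1, 170) ≈ 0.0058824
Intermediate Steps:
M = 6 (M = Add(Rational(7, 2), Mul(Rational(-1, 2), -5)) = Add(Rational(7, 2), Rational(5, 2)) = 6)
Function('k')(o) = Add(4, Mul(2, o))
Function('E')(J) = -4 (Function('E')(J) = Add(4, Mul(2, -4)) = Add(4, -8) = -4)
Function('b')(g) = -4
Pow(Add(Function('b')(M), a), -1) = Pow(Add(-4, 174), -1) = Pow(170, -1) = Rational(1, 170)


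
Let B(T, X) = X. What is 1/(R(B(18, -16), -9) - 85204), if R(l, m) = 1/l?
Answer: -16/1363265 ≈ -1.1737e-5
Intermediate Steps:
1/(R(B(18, -16), -9) - 85204) = 1/(1/(-16) - 85204) = 1/(-1/16 - 85204) = 1/(-1363265/16) = -16/1363265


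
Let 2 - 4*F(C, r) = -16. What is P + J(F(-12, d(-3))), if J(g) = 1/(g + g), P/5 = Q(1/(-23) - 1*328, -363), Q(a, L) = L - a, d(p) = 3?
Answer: -36157/207 ≈ -174.67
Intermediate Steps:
F(C, r) = 9/2 (F(C, r) = ½ - ¼*(-16) = ½ + 4 = 9/2)
P = -4020/23 (P = 5*(-363 - (1/(-23) - 1*328)) = 5*(-363 - (-1/23 - 328)) = 5*(-363 - 1*(-7545/23)) = 5*(-363 + 7545/23) = 5*(-804/23) = -4020/23 ≈ -174.78)
J(g) = 1/(2*g)
P + J(F(-12, d(-3))) = -4020/23 + 1/(2*(9/2)) = -4020/23 + (½)*(2/9) = -4020/23 + ⅑ = -36157/207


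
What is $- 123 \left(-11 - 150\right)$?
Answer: $19803$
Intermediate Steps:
$- 123 \left(-11 - 150\right) = \left(-123\right) \left(-161\right) = 19803$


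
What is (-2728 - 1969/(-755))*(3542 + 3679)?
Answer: -14858442291/755 ≈ -1.9680e+7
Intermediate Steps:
(-2728 - 1969/(-755))*(3542 + 3679) = (-2728 - 1969*(-1/755))*7221 = (-2728 + 1969/755)*7221 = -2057671/755*7221 = -14858442291/755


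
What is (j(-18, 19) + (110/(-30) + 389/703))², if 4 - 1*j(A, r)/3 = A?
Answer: 17590186384/4447881 ≈ 3954.7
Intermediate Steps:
j(A, r) = 12 - 3*A
(j(-18, 19) + (110/(-30) + 389/703))² = ((12 - 3*(-18)) + (110/(-30) + 389/703))² = ((12 + 54) + (110*(-1/30) + 389*(1/703)))² = (66 + (-11/3 + 389/703))² = (66 - 6566/2109)² = (132628/2109)² = 17590186384/4447881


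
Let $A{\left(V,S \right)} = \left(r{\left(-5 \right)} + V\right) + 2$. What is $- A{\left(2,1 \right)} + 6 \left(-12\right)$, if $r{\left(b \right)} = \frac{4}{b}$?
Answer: $- \frac{376}{5} \approx -75.2$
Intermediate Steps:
$A{\left(V,S \right)} = \frac{6}{5} + V$ ($A{\left(V,S \right)} = \left(\frac{4}{-5} + V\right) + 2 = \left(4 \left(- \frac{1}{5}\right) + V\right) + 2 = \left(- \frac{4}{5} + V\right) + 2 = \frac{6}{5} + V$)
$- A{\left(2,1 \right)} + 6 \left(-12\right) = - (\frac{6}{5} + 2) + 6 \left(-12\right) = \left(-1\right) \frac{16}{5} - 72 = - \frac{16}{5} - 72 = - \frac{376}{5}$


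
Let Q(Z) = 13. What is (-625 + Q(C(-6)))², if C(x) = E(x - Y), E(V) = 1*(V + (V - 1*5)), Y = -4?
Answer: 374544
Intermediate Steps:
E(V) = -5 + 2*V (E(V) = 1*(V + (V - 5)) = 1*(V + (-5 + V)) = 1*(-5 + 2*V) = -5 + 2*V)
C(x) = 3 + 2*x (C(x) = -5 + 2*(x - 1*(-4)) = -5 + 2*(x + 4) = -5 + 2*(4 + x) = -5 + (8 + 2*x) = 3 + 2*x)
(-625 + Q(C(-6)))² = (-625 + 13)² = (-612)² = 374544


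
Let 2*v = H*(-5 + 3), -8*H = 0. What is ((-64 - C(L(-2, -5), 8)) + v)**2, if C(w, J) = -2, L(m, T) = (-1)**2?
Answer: 3844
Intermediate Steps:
L(m, T) = 1
H = 0 (H = -1/8*0 = 0)
v = 0 (v = (0*(-5 + 3))/2 = (0*(-2))/2 = (1/2)*0 = 0)
((-64 - C(L(-2, -5), 8)) + v)**2 = ((-64 - 1*(-2)) + 0)**2 = ((-64 + 2) + 0)**2 = (-62 + 0)**2 = (-62)**2 = 3844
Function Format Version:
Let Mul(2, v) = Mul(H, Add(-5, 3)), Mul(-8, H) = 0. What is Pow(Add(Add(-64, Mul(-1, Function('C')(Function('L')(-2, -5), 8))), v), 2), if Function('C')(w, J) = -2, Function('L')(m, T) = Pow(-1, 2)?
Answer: 3844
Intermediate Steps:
Function('L')(m, T) = 1
H = 0 (H = Mul(Rational(-1, 8), 0) = 0)
v = 0 (v = Mul(Rational(1, 2), Mul(0, Add(-5, 3))) = Mul(Rational(1, 2), Mul(0, -2)) = Mul(Rational(1, 2), 0) = 0)
Pow(Add(Add(-64, Mul(-1, Function('C')(Function('L')(-2, -5), 8))), v), 2) = Pow(Add(Add(-64, Mul(-1, -2)), 0), 2) = Pow(Add(Add(-64, 2), 0), 2) = Pow(Add(-62, 0), 2) = Pow(-62, 2) = 3844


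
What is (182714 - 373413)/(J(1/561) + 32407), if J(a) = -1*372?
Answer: -190699/32035 ≈ -5.9528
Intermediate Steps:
J(a) = -372
(182714 - 373413)/(J(1/561) + 32407) = (182714 - 373413)/(-372 + 32407) = -190699/32035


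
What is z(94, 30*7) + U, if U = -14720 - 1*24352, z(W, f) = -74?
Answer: -39146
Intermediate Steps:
U = -39072 (U = -14720 - 24352 = -39072)
z(94, 30*7) + U = -74 - 39072 = -39146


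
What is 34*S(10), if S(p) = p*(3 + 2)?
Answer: 1700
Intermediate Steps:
S(p) = 5*p (S(p) = p*5 = 5*p)
34*S(10) = 34*(5*10) = 34*50 = 1700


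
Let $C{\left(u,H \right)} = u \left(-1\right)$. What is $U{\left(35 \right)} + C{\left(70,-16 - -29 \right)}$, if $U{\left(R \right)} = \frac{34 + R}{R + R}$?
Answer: $- \frac{4831}{70} \approx -69.014$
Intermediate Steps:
$U{\left(R \right)} = \frac{34 + R}{2 R}$
$C{\left(u,H \right)} = - u$
$U{\left(35 \right)} + C{\left(70,-16 - -29 \right)} = \frac{34 + 35}{2 \cdot 35} - 70 = \frac{1}{2} \cdot \frac{1}{35} \cdot 69 - 70 = \frac{69}{70} - 70 = - \frac{4831}{70}$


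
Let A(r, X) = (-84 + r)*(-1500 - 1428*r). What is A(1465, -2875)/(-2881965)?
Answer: 192743408/192131 ≈ 1003.2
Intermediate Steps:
A(r, X) = (-1500 - 1428*r)*(-84 + r)
A(1465, -2875)/(-2881965) = (126000 - 1428*1465**2 + 118452*1465)/(-2881965) = (126000 - 1428*2146225 + 173532180)*(-1/2881965) = (126000 - 3064809300 + 173532180)*(-1/2881965) = -2891151120*(-1/2881965) = 192743408/192131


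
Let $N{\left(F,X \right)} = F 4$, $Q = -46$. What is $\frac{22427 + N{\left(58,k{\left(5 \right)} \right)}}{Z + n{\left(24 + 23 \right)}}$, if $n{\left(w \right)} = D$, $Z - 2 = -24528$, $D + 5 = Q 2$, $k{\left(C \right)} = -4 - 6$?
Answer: $- \frac{22659}{24623} \approx -0.92024$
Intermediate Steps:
$k{\left(C \right)} = -10$
$D = -97$ ($D = -5 - 92 = -97$)
$Z = -24526$ ($Z = 2 - 24528 = -24526$)
$n{\left(w \right)} = -97$
$N{\left(F,X \right)} = 4 F$
$\frac{22427 + N{\left(58,k{\left(5 \right)} \right)}}{Z + n{\left(24 + 23 \right)}} = \frac{22427 + 4 \cdot 58}{-24526 - 97} = \frac{22427 + 232}{-24623} = 22659 \left(- \frac{1}{24623}\right) = - \frac{22659}{24623}$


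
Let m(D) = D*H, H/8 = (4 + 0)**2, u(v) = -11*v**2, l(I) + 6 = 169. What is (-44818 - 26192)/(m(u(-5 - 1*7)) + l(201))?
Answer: 71010/202589 ≈ 0.35051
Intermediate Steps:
l(I) = 163 (l(I) = -6 + 169 = 163)
H = 128 (H = 8*(4 + 0)**2 = 8*4**2 = 8*16 = 128)
m(D) = 128*D (m(D) = D*128 = 128*D)
(-44818 - 26192)/(m(u(-5 - 1*7)) + l(201)) = (-44818 - 26192)/(128*(-11*(-5 - 1*7)**2) + 163) = -71010/(128*(-11*(-5 - 7)**2) + 163) = -71010/(128*(-11*(-12)**2) + 163) = -71010/(128*(-11*144) + 163) = -71010/(128*(-1584) + 163) = -71010/(-202752 + 163) = -71010/(-202589) = -71010*(-1/202589) = 71010/202589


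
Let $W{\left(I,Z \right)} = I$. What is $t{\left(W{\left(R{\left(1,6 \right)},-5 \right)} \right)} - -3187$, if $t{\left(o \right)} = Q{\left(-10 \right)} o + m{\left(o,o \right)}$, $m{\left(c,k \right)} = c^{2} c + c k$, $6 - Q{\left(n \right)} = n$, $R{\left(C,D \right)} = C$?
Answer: $3205$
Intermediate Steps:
$Q{\left(n \right)} = 6 - n$
$m{\left(c,k \right)} = c^{3} + c k$
$t{\left(o \right)} = 16 o + o \left(o + o^{2}\right)$ ($t{\left(o \right)} = \left(6 - -10\right) o + o \left(o + o^{2}\right) = \left(6 + 10\right) o + o \left(o + o^{2}\right) = 16 o + o \left(o + o^{2}\right)$)
$t{\left(W{\left(R{\left(1,6 \right)},-5 \right)} \right)} - -3187 = 1 \left(16 + 1 \left(1 + 1\right)\right) - -3187 = 1 \left(16 + 1 \cdot 2\right) + 3187 = 1 \left(16 + 2\right) + 3187 = 1 \cdot 18 + 3187 = 18 + 3187 = 3205$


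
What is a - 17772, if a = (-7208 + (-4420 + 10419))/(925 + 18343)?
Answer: -342432105/19268 ≈ -17772.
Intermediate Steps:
a = -1209/19268 (a = (-7208 + 5999)/19268 = -1209*1/19268 = -1209/19268 ≈ -0.062747)
a - 17772 = -1209/19268 - 17772 = -342432105/19268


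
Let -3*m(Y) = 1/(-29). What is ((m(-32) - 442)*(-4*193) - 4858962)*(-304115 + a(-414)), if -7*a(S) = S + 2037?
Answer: 837351895962584/609 ≈ 1.3750e+12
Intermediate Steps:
a(S) = -291 - S/7 (a(S) = -(S + 2037)/7 = -(2037 + S)/7 = -291 - S/7)
m(Y) = 1/87 (m(Y) = -⅓/(-29) = -⅓*(-1/29) = 1/87)
((m(-32) - 442)*(-4*193) - 4858962)*(-304115 + a(-414)) = ((1/87 - 442)*(-4*193) - 4858962)*(-304115 + (-291 - ⅐*(-414))) = (-38453/87*(-772) - 4858962)*(-304115 + (-291 + 414/7)) = (29685716/87 - 4858962)*(-304115 - 1623/7) = -393043978/87*(-2130428/7) = 837351895962584/609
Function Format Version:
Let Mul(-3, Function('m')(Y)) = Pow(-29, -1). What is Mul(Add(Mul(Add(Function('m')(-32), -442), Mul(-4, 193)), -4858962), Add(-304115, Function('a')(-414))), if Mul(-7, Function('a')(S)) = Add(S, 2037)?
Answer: Rational(837351895962584, 609) ≈ 1.3750e+12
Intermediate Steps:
Function('a')(S) = Add(-291, Mul(Rational(-1, 7), S)) (Function('a')(S) = Mul(Rational(-1, 7), Add(S, 2037)) = Mul(Rational(-1, 7), Add(2037, S)) = Add(-291, Mul(Rational(-1, 7), S)))
Function('m')(Y) = Rational(1, 87) (Function('m')(Y) = Mul(Rational(-1, 3), Pow(-29, -1)) = Mul(Rational(-1, 3), Rational(-1, 29)) = Rational(1, 87))
Mul(Add(Mul(Add(Function('m')(-32), -442), Mul(-4, 193)), -4858962), Add(-304115, Function('a')(-414))) = Mul(Add(Mul(Add(Rational(1, 87), -442), Mul(-4, 193)), -4858962), Add(-304115, Add(-291, Mul(Rational(-1, 7), -414)))) = Mul(Add(Mul(Rational(-38453, 87), -772), -4858962), Add(-304115, Add(-291, Rational(414, 7)))) = Mul(Add(Rational(29685716, 87), -4858962), Add(-304115, Rational(-1623, 7))) = Mul(Rational(-393043978, 87), Rational(-2130428, 7)) = Rational(837351895962584, 609)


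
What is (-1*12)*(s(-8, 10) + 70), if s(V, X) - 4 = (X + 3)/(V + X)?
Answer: -966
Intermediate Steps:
s(V, X) = 4 + (3 + X)/(V + X) (s(V, X) = 4 + (X + 3)/(V + X) = 4 + (3 + X)/(V + X))
(-1*12)*(s(-8, 10) + 70) = (-1*12)*((3 + 4*(-8) + 5*10)/(-8 + 10) + 70) = -12*((3 - 32 + 50)/2 + 70) = -12*((1/2)*21 + 70) = -12*(21/2 + 70) = -12*161/2 = -966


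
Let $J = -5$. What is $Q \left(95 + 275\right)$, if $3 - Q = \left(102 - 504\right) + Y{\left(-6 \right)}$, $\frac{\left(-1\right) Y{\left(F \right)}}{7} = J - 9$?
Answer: $113590$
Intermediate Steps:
$Y{\left(F \right)} = 98$ ($Y{\left(F \right)} = - 7 \left(-5 - 9\right) = \left(-7\right) \left(-14\right) = 98$)
$Q = 307$ ($Q = 3 - \left(\left(102 - 504\right) + 98\right) = 3 - \left(-402 + 98\right) = 3 - -304 = 3 + 304 = 307$)
$Q \left(95 + 275\right) = 307 \left(95 + 275\right) = 307 \cdot 370 = 113590$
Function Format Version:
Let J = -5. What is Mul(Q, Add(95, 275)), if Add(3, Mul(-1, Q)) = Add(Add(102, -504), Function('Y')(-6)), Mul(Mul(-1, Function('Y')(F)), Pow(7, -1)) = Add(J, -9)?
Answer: 113590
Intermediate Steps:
Function('Y')(F) = 98 (Function('Y')(F) = Mul(-7, Add(-5, -9)) = Mul(-7, -14) = 98)
Q = 307 (Q = Add(3, Mul(-1, Add(Add(102, -504), 98))) = Add(3, Mul(-1, Add(-402, 98))) = Add(3, Mul(-1, -304)) = Add(3, 304) = 307)
Mul(Q, Add(95, 275)) = Mul(307, Add(95, 275)) = Mul(307, 370) = 113590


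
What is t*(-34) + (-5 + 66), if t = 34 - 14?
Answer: -619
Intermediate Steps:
t = 20
t*(-34) + (-5 + 66) = 20*(-34) + (-5 + 66) = -680 + 61 = -619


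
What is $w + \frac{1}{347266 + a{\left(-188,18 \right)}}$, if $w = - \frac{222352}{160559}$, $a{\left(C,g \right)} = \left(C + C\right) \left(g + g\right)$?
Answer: $- \frac{74205372401}{53583355070} \approx -1.3849$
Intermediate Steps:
$a{\left(C,g \right)} = 4 C g$ ($a{\left(C,g \right)} = 2 C 2 g = 4 C g$)
$w = - \frac{222352}{160559}$ ($w = \left(-222352\right) \frac{1}{160559} = - \frac{222352}{160559} \approx -1.3849$)
$w + \frac{1}{347266 + a{\left(-188,18 \right)}} = - \frac{222352}{160559} + \frac{1}{347266 + 4 \left(-188\right) 18} = - \frac{222352}{160559} + \frac{1}{347266 - 13536} = - \frac{222352}{160559} + \frac{1}{333730} = - \frac{74205372401}{53583355070}$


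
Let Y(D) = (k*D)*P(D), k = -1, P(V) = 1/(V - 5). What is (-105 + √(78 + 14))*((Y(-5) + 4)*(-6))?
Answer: 2205 - 42*√23 ≈ 2003.6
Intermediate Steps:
P(V) = 1/(-5 + V)
Y(D) = -D/(-5 + D) (Y(D) = (-D)/(-5 + D) = -D/(-5 + D))
(-105 + √(78 + 14))*((Y(-5) + 4)*(-6)) = (-105 + √(78 + 14))*((-1*(-5)/(-5 - 5) + 4)*(-6)) = (-105 + √92)*((-1*(-5)/(-10) + 4)*(-6)) = (-105 + 2*√23)*((-1*(-5)*(-⅒) + 4)*(-6)) = (-105 + 2*√23)*((-½ + 4)*(-6)) = (-105 + 2*√23)*((7/2)*(-6)) = (-105 + 2*√23)*(-21) = 2205 - 42*√23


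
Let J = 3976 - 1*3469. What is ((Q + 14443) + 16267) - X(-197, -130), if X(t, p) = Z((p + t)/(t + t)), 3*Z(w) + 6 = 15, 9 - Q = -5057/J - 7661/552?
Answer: 220589185/7176 ≈ 30740.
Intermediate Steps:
J = 507 (J = 3976 - 3469 = 507)
Q = 235753/7176 (Q = 9 - (-5057/507 - 7661/552) = 9 - (-5057*1/507 - 7661*1/552) = 9 - (-389/39 - 7661/552) = 9 - 1*(-171169/7176) = 9 + 171169/7176 = 235753/7176 ≈ 32.853)
Z(w) = 3 (Z(w) = -2 + (1/3)*15 = -2 + 5 = 3)
X(t, p) = 3
((Q + 14443) + 16267) - X(-197, -130) = ((235753/7176 + 14443) + 16267) - 1*3 = (103878721/7176 + 16267) - 3 = 220610713/7176 - 3 = 220589185/7176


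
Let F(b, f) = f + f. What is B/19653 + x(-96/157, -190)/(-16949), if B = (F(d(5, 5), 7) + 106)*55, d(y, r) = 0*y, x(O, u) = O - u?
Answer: 5659397166/17432165143 ≈ 0.32465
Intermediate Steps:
d(y, r) = 0
F(b, f) = 2*f
B = 6600 (B = (2*7 + 106)*55 = (14 + 106)*55 = 120*55 = 6600)
B/19653 + x(-96/157, -190)/(-16949) = 6600/19653 + (-96/157 - 1*(-190))/(-16949) = 6600*(1/19653) + (-96*1/157 + 190)*(-1/16949) = 2200/6551 + (-96/157 + 190)*(-1/16949) = 2200/6551 + (29734/157)*(-1/16949) = 2200/6551 - 29734/2660993 = 5659397166/17432165143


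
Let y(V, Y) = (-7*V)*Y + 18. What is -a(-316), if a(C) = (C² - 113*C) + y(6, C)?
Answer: -148854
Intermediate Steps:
y(V, Y) = 18 - 7*V*Y (y(V, Y) = -7*V*Y + 18 = 18 - 7*V*Y)
a(C) = 18 + C² - 155*C (a(C) = (C² - 113*C) + (18 - 7*6*C) = (C² - 113*C) + (18 - 42*C) = 18 + C² - 155*C)
-a(-316) = -(18 + (-316)² - 155*(-316)) = -(18 + 99856 + 48980) = -1*148854 = -148854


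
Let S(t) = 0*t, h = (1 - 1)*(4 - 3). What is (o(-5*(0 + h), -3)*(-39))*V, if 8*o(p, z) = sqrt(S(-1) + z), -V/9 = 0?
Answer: 0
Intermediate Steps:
V = 0 (V = -9*0 = 0)
h = 0 (h = 0*1 = 0)
S(t) = 0
o(p, z) = sqrt(z)/8 (o(p, z) = sqrt(0 + z)/8 = sqrt(z)/8)
(o(-5*(0 + h), -3)*(-39))*V = ((sqrt(-3)/8)*(-39))*0 = (((I*sqrt(3))/8)*(-39))*0 = ((I*sqrt(3)/8)*(-39))*0 = -39*I*sqrt(3)/8*0 = 0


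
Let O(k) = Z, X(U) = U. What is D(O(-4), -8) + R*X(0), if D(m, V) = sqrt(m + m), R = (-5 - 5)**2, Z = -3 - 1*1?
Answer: 2*I*sqrt(2) ≈ 2.8284*I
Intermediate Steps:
Z = -4 (Z = -3 - 1 = -4)
O(k) = -4
R = 100 (R = (-10)**2 = 100)
D(m, V) = sqrt(2)*sqrt(m) (D(m, V) = sqrt(2*m) = sqrt(2)*sqrt(m))
D(O(-4), -8) + R*X(0) = sqrt(2)*sqrt(-4) + 100*0 = sqrt(2)*(2*I) + 0 = 2*I*sqrt(2) + 0 = 2*I*sqrt(2)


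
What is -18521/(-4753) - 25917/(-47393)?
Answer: 1000949254/225258929 ≈ 4.4436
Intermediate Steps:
-18521/(-4753) - 25917/(-47393) = -18521*(-1/4753) - 25917*(-1/47393) = 18521/4753 + 25917/47393 = 1000949254/225258929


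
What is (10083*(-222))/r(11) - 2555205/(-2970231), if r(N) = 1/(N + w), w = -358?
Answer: 769026293136029/990077 ≈ 7.7673e+8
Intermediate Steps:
r(N) = 1/(-358 + N) (r(N) = 1/(N - 358) = 1/(-358 + N))
(10083*(-222))/r(11) - 2555205/(-2970231) = (10083*(-222))/(1/(-358 + 11)) - 2555205/(-2970231) = -2238426/(1/(-347)) - 2555205*(-1/2970231) = -2238426/(-1/347) + 851735/990077 = -2238426*(-347) + 851735/990077 = 776733822 + 851735/990077 = 769026293136029/990077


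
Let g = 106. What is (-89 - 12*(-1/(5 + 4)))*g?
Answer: -27878/3 ≈ -9292.7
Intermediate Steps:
(-89 - 12*(-1/(5 + 4)))*g = (-89 - 12*(-1/(5 + 4)))*106 = (-89 - 12/((-1*9)))*106 = (-89 - 12/(-9))*106 = (-89 - 12*(-⅑))*106 = (-89 + 4/3)*106 = -263/3*106 = -27878/3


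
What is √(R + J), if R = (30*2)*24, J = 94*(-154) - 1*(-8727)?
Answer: I*√4309 ≈ 65.643*I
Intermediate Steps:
J = -5749 (J = -14476 + 8727 = -5749)
R = 1440 (R = 60*24 = 1440)
√(R + J) = √(1440 - 5749) = √(-4309) = I*√4309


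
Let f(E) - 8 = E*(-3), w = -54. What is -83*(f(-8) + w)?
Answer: 1826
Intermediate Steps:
f(E) = 8 - 3*E (f(E) = 8 + E*(-3) = 8 - 3*E)
-83*(f(-8) + w) = -83*((8 - 3*(-8)) - 54) = -83*((8 + 24) - 54) = -83*(32 - 54) = -83*(-22) = 1826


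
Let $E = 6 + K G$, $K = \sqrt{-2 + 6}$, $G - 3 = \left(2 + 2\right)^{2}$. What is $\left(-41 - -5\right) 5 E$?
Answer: $-7920$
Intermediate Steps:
$G = 19$ ($G = 3 + \left(2 + 2\right)^{2} = 3 + 4^{2} = 3 + 16 = 19$)
$K = 2$ ($K = \sqrt{4} = 2$)
$E = 44$ ($E = 6 + 2 \cdot 19 = 6 + 38 = 44$)
$\left(-41 - -5\right) 5 E = \left(-41 - -5\right) 5 \cdot 44 = \left(-41 + 5\right) 5 \cdot 44 = \left(-36\right) 5 \cdot 44 = \left(-180\right) 44 = -7920$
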